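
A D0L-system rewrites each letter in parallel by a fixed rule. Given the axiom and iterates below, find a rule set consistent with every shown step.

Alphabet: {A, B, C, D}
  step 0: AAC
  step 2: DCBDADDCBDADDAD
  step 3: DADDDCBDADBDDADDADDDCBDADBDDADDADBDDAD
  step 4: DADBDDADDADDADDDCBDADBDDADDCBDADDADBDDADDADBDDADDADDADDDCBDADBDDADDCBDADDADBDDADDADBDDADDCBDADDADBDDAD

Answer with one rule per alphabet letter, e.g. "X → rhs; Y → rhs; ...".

A->BD, B->DCB, C->D, D->DAD

  step 3 ⇒ step 4: DADDDCBDADBDDADDADDDCBDADBDDADDADBDDAD ⇒ DAD·BD·DAD·DAD·DAD·D·DCB·DAD·BD·DAD·DCB·DAD·DAD·BD·DAD·DAD·BD·DAD·DAD·DAD·D·DCB·DAD·BD·DAD·DCB·DAD·DAD·BD·DAD·DAD·BD·DAD·DCB·DAD·DAD·BD·DAD
    A ↦ BD
    B ↦ DCB
    C ↦ D
    D ↦ DAD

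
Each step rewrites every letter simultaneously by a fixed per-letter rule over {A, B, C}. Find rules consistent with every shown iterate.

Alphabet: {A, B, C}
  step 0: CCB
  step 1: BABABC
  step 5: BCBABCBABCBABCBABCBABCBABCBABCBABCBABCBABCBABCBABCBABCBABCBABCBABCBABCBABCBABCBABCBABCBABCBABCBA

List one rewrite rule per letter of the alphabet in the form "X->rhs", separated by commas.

  step 0 ⇒ step 1: CCB ⇒ BA·BA·BC
    B ↦ BC
    C ↦ BA
    A ↦ BA  (constrained at step 1)

A->BA, B->BC, C->BA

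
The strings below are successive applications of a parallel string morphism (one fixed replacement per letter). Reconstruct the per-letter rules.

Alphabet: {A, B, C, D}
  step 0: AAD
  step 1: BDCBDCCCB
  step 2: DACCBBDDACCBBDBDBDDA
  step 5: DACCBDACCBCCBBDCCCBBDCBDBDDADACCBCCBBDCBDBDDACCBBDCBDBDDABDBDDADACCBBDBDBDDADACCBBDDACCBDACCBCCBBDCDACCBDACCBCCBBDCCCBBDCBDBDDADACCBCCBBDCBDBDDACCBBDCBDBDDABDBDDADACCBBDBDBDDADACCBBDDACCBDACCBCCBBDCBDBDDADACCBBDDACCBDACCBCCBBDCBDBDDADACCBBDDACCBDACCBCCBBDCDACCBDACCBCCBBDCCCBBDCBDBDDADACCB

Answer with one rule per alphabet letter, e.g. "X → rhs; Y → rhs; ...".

  step 1 ⇒ step 2: BDCBDCCCB ⇒ DA·CCB·BD·DA·CCB·BD·BD·BD·DA
    B ↦ DA
    C ↦ BD
    D ↦ CCB
  step 0 ⇒ step 1: AAD ⇒ BDC·BDC·CCB
    A ↦ BDC

A->BDC, B->DA, C->BD, D->CCB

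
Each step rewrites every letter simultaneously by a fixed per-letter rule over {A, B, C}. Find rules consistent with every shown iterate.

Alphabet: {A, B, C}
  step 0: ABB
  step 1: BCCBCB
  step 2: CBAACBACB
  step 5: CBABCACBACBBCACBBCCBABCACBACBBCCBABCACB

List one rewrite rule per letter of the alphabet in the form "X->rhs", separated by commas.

A->BC, B->CB, C->A

  step 1 ⇒ step 2: BCCBCB ⇒ CB·A·A·CB·A·CB
    B ↦ CB
    C ↦ A
  step 0 ⇒ step 1: ABB ⇒ BC·CB·CB
    A ↦ BC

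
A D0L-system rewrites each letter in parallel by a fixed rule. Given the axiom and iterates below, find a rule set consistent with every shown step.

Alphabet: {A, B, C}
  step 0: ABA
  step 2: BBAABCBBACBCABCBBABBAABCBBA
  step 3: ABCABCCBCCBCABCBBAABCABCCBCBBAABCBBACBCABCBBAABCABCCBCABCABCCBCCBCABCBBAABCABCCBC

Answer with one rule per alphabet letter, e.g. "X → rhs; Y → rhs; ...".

  step 2 ⇒ step 3: BBAABCBBACBCABCBBABBAABCBBA ⇒ ABC·ABC·CBC·CBC·ABC·BBA·ABC·ABC·CBC·BBA·ABC·BBA·CBC·ABC·BBA·ABC·ABC·CBC·ABC·ABC·CBC·CBC·ABC·BBA·ABC·ABC·CBC
    A ↦ CBC
    B ↦ ABC
    C ↦ BBA

A->CBC, B->ABC, C->BBA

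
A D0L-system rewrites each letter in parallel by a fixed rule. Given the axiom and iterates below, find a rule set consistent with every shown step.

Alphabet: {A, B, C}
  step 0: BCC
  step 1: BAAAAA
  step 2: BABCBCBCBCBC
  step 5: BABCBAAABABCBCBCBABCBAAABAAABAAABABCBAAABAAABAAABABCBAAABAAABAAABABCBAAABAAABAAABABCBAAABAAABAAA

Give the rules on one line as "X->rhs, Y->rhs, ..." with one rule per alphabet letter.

  step 1 ⇒ step 2: BAAAAA ⇒ BA·BC·BC·BC·BC·BC
    A ↦ BC
    B ↦ BA
  step 0 ⇒ step 1: BCC ⇒ BA·AA·AA
    C ↦ AA

A->BC, B->BA, C->AA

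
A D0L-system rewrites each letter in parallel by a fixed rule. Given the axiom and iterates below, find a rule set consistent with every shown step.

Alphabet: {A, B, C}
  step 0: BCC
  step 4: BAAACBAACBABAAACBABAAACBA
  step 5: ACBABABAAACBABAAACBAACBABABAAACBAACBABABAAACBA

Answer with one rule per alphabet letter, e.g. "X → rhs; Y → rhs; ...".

  step 4 ⇒ step 5: BAAACBAACBABAAACBABAAACBA ⇒ AC·BA·BA·BA·A·AC·BA·BA·A·AC·BA·AC·BA·BA·BA·A·AC·BA·AC·BA·BA·BA·A·AC·BA
    A ↦ BA
    B ↦ AC
    C ↦ A

A->BA, B->AC, C->A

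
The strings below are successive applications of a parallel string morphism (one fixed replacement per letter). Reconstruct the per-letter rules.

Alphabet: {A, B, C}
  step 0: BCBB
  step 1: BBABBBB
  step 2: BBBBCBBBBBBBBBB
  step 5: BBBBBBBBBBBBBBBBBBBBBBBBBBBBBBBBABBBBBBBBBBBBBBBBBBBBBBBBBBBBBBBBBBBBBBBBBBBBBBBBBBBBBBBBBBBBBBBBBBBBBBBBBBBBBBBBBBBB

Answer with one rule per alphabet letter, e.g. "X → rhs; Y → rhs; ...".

A->CBB, B->BB, C->A

  step 1 ⇒ step 2: BBABBBB ⇒ BB·BB·CBB·BB·BB·BB·BB
    A ↦ CBB
    B ↦ BB
  step 0 ⇒ step 1: BCBB ⇒ BB·A·BB·BB
    C ↦ A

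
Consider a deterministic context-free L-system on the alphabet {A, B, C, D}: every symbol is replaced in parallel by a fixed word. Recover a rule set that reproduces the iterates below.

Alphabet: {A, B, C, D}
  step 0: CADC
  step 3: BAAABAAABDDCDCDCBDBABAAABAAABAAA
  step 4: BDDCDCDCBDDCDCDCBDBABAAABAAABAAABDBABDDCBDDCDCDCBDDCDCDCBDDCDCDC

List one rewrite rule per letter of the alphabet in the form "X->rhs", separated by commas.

A->DC, B->BD, C->AA, D->BA

  step 3 ⇒ step 4: BAAABAAABDDCDCDCBDBABAAABAAABAAA ⇒ BD·DC·DC·DC·BD·DC·DC·DC·BD·BA·BA·AA·BA·AA·BA·AA·BD·BA·BD·DC·BD·DC·DC·DC·BD·DC·DC·DC·BD·DC·DC·DC
    A ↦ DC
    B ↦ BD
    C ↦ AA
    D ↦ BA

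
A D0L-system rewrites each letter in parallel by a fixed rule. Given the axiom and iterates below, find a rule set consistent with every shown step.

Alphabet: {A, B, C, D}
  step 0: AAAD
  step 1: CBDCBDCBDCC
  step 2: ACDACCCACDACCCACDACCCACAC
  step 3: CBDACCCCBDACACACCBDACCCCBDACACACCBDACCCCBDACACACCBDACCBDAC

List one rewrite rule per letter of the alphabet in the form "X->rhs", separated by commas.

  step 2 ⇒ step 3: ACDACCCACDACCCACDACCCACAC ⇒ CBD·AC·CC·CBD·AC·AC·AC·CBD·AC·CC·CBD·AC·AC·AC·CBD·AC·CC·CBD·AC·AC·AC·CBD·AC·CBD·AC
    A ↦ CBD
    C ↦ AC
    D ↦ CC
  step 1 ⇒ step 2: CBDCBDCBDCC ⇒ AC·DAC·CC·AC·DAC·CC·AC·DAC·CC·AC·AC
    B ↦ DAC

A->CBD, B->DAC, C->AC, D->CC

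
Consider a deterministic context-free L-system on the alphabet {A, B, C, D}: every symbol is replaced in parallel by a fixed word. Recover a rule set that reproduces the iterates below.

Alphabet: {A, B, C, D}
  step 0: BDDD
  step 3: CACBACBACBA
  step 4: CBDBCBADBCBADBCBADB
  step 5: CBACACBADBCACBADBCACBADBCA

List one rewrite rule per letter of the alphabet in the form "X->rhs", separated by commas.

A->DB, B->A, C->CB, D->C

  step 4 ⇒ step 5: CBDBCBADBCBADBCBADB ⇒ CB·A·C·A·CB·A·DB·C·A·CB·A·DB·C·A·CB·A·DB·C·A
    A ↦ DB
    B ↦ A
    C ↦ CB
    D ↦ C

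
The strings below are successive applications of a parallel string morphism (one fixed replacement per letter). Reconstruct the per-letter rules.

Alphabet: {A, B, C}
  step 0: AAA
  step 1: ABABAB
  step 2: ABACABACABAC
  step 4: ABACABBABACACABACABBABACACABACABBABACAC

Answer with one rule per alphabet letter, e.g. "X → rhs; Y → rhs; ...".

  step 1 ⇒ step 2: ABABAB ⇒ AB·AC·AB·AC·AB·AC
    A ↦ AB
    B ↦ AC
    C ↦ B  (constrained at step 2)

A->AB, B->AC, C->B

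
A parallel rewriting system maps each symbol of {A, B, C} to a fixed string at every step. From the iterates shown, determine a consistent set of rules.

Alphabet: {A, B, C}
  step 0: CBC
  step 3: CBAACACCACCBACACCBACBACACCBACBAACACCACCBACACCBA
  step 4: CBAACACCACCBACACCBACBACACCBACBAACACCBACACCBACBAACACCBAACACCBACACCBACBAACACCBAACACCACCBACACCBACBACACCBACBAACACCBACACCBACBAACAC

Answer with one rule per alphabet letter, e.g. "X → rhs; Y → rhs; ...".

  step 3 ⇒ step 4: CBAACACCACCBACACCBACBACACCBACBAACACCACCBACACCBA ⇒ CBA·A·CAC·CAC·CBA·CAC·CBA·CBA·CAC·CBA·CBA·A·CAC·CBA·CAC·CBA·CBA·A·CAC·CBA·A·CAC·CBA·CAC·CBA·CBA·A·CAC·CBA·A·CAC·CAC·CBA·CAC·CBA·CBA·CAC·CBA·CBA·A·CAC·CBA·CAC·CBA·CBA·A·CAC
    A ↦ CAC
    B ↦ A
    C ↦ CBA

A->CAC, B->A, C->CBA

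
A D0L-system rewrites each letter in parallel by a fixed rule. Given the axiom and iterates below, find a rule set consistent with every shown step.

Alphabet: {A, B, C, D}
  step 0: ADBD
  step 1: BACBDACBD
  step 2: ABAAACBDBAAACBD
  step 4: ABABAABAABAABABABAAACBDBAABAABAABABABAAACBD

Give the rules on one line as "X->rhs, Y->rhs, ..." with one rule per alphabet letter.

  step 1 ⇒ step 2: BACBDACBD ⇒ A·BA·A·A·CBD·BA·A·A·CBD
    A ↦ BA
    B ↦ A
    C ↦ A
    D ↦ CBD

A->BA, B->A, C->A, D->CBD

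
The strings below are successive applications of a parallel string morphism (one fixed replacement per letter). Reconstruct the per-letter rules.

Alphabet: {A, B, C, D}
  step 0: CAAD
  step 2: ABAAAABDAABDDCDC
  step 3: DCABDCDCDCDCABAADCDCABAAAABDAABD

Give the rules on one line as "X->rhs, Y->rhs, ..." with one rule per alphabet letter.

A->DC, B->AB, C->BD, D->AA

  step 2 ⇒ step 3: ABAAAABDAABDDCDC ⇒ DC·AB·DC·DC·DC·DC·AB·AA·DC·DC·AB·AA·AA·BD·AA·BD
    A ↦ DC
    B ↦ AB
    C ↦ BD
    D ↦ AA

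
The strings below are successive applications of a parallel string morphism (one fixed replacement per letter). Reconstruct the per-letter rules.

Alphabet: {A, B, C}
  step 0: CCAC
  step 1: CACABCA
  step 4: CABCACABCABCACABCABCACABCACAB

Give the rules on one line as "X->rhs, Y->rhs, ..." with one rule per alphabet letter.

  step 0 ⇒ step 1: CCAC ⇒ CA·CA·B·CA
    A ↦ B
    C ↦ CA
    B ↦ CA  (constrained at step 1)

A->B, B->CA, C->CA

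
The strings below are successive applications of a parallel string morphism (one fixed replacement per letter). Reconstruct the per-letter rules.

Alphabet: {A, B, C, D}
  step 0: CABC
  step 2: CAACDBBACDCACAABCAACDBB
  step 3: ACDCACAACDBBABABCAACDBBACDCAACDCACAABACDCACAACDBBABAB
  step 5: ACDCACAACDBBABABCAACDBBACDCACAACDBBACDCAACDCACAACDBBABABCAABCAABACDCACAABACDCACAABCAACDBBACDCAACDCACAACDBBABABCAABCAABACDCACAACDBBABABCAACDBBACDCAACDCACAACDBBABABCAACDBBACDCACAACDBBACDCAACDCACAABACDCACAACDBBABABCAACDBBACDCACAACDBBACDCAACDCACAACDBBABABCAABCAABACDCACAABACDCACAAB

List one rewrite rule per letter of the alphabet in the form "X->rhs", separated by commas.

  step 2 ⇒ step 3: CAACDBBACDCACAABCAACDBB ⇒ ACD·CA·CA·ACD·BB·AB·AB·CA·ACD·BB·ACD·CA·ACD·CA·CA·AB·ACD·CA·CA·ACD·BB·AB·AB
    A ↦ CA
    B ↦ AB
    C ↦ ACD
    D ↦ BB

A->CA, B->AB, C->ACD, D->BB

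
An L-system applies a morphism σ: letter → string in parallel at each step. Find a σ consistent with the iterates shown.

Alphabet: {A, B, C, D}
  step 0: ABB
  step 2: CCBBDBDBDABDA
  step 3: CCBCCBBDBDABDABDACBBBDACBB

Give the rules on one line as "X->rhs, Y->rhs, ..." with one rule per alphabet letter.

A->CBB, B->BD, C->CCB, D->A

  step 2 ⇒ step 3: CCBBDBDBDABDA ⇒ CCB·CCB·BD·BD·A·BD·A·BD·A·CBB·BD·A·CBB
    A ↦ CBB
    B ↦ BD
    C ↦ CCB
    D ↦ A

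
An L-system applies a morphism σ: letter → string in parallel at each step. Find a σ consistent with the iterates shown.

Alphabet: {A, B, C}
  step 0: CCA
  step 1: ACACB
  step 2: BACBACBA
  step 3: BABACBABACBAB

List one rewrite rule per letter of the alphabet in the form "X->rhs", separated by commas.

  step 2 ⇒ step 3: BACBACBA ⇒ BA·B·AC·BA·B·AC·BA·B
    A ↦ B
    B ↦ BA
    C ↦ AC

A->B, B->BA, C->AC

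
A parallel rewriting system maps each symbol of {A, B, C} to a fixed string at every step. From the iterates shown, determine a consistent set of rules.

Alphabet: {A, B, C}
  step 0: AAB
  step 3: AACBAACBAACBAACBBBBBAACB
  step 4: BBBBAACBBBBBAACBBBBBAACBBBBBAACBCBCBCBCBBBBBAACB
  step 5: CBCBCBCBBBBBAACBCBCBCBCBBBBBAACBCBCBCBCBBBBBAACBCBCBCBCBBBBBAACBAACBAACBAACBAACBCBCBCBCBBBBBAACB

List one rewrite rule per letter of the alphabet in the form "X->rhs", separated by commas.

A->BB, B->CB, C->AA

  step 4 ⇒ step 5: BBBBAACBBBBBAACBBBBBAACBBBBBAACBCBCBCBCBBBBBAACB ⇒ CB·CB·CB·CB·BB·BB·AA·CB·CB·CB·CB·CB·BB·BB·AA·CB·CB·CB·CB·CB·BB·BB·AA·CB·CB·CB·CB·CB·BB·BB·AA·CB·AA·CB·AA·CB·AA·CB·AA·CB·CB·CB·CB·CB·BB·BB·AA·CB
    A ↦ BB
    B ↦ CB
    C ↦ AA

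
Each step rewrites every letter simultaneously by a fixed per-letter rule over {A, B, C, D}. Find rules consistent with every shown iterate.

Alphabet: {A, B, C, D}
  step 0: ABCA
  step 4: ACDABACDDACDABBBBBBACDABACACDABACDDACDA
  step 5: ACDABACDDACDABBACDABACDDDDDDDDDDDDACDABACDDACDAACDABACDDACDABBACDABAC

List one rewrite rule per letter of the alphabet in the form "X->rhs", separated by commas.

  step 4 ⇒ step 5: ACDABACDDACDABBBBBBACDABACACDABACDDACDA ⇒ AC·DA·B·AC·DD·AC·DA·B·B·AC·DA·B·AC·DD·DD·DD·DD·DD·DD·AC·DA·B·AC·DD·AC·DA·AC·DA·B·AC·DD·AC·DA·B·B·AC·DA·B·AC
    A ↦ AC
    B ↦ DD
    C ↦ DA
    D ↦ B

A->AC, B->DD, C->DA, D->B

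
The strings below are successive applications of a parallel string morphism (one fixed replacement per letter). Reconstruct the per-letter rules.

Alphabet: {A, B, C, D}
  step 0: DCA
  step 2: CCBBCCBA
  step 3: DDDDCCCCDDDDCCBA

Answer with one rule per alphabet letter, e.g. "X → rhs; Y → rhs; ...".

A->BA, B->CC, C->DD, D->B

  step 2 ⇒ step 3: CCBBCCBA ⇒ DD·DD·CC·CC·DD·DD·CC·BA
    A ↦ BA
    B ↦ CC
    C ↦ DD
    D ↦ B  (constrained at step 0)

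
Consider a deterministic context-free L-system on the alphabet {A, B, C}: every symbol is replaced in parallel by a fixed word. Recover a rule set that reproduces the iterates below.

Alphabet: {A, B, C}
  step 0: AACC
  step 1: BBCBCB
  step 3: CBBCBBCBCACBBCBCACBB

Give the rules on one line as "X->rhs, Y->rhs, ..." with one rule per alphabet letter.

A->B, B->CA, C->CB

  step 0 ⇒ step 1: AACC ⇒ B·B·CB·CB
    A ↦ B
    C ↦ CB
    B ↦ CA  (constrained at step 1)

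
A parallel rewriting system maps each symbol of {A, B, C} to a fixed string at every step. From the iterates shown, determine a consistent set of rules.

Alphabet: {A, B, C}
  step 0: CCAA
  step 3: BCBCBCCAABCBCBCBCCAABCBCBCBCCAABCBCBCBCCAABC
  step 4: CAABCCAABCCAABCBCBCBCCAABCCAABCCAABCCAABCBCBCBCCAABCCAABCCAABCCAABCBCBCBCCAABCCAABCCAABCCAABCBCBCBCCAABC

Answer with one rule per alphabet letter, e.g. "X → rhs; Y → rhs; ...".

  step 3 ⇒ step 4: BCBCBCCAABCBCBCBCCAABCBCBCBCCAABCBCBCBCCAABC ⇒ CAA·BC·CAA·BC·CAA·BC·BC·BC·BC·CAA·BC·CAA·BC·CAA·BC·CAA·BC·BC·BC·BC·CAA·BC·CAA·BC·CAA·BC·CAA·BC·BC·BC·BC·CAA·BC·CAA·BC·CAA·BC·CAA·BC·BC·BC·BC·CAA·BC
    A ↦ BC
    B ↦ CAA
    C ↦ BC

A->BC, B->CAA, C->BC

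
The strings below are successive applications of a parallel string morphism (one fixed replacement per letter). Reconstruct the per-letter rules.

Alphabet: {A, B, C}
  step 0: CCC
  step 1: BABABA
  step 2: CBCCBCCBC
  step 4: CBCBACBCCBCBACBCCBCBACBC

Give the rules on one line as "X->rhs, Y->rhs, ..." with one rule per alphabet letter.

  step 1 ⇒ step 2: BABABA ⇒ C·BC·C·BC·C·BC
    A ↦ BC
    B ↦ C
  step 0 ⇒ step 1: CCC ⇒ BA·BA·BA
    C ↦ BA

A->BC, B->C, C->BA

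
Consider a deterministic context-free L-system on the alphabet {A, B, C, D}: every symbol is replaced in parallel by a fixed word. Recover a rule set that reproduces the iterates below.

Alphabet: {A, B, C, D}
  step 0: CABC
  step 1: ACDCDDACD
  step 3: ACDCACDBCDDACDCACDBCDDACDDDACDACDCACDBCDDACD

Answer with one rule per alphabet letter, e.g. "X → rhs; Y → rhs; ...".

  step 0 ⇒ step 1: CABC ⇒ ACD·C·DD·ACD
    A ↦ C
    B ↦ DD
    C ↦ ACD
    D ↦ BC  (constrained at step 1)

A->C, B->DD, C->ACD, D->BC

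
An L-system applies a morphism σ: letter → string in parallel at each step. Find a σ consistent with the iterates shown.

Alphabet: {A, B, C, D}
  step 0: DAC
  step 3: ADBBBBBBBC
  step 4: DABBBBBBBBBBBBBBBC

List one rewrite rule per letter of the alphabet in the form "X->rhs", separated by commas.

A->D, B->BB, C->BC, D->A

  step 3 ⇒ step 4: ADBBBBBBBC ⇒ D·A·BB·BB·BB·BB·BB·BB·BB·BC
    A ↦ D
    B ↦ BB
    C ↦ BC
    D ↦ A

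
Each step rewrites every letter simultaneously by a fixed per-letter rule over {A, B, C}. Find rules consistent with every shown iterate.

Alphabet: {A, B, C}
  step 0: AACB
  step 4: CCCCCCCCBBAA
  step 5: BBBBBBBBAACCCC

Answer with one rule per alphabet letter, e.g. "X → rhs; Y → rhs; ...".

A->CC, B->A, C->B

  step 4 ⇒ step 5: CCCCCCCCBBAA ⇒ B·B·B·B·B·B·B·B·A·A·CC·CC
    A ↦ CC
    B ↦ A
    C ↦ B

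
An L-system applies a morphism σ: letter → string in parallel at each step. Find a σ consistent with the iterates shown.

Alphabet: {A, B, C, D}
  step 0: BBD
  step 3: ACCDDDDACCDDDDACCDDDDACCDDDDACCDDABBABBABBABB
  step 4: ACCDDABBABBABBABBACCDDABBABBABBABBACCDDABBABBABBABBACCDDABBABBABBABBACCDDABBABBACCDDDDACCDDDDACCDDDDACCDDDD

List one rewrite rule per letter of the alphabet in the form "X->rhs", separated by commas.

  step 3 ⇒ step 4: ACCDDDDACCDDDDACCDDDDACCDDDDACCDDABBABBABBABB ⇒ ACC·D·D·ABB·ABB·ABB·ABB·ACC·D·D·ABB·ABB·ABB·ABB·ACC·D·D·ABB·ABB·ABB·ABB·ACC·D·D·ABB·ABB·ABB·ABB·ACC·D·D·ABB·ABB·ACC·DD·DD·ACC·DD·DD·ACC·DD·DD·ACC·DD·DD
    A ↦ ACC
    B ↦ DD
    C ↦ D
    D ↦ ABB

A->ACC, B->DD, C->D, D->ABB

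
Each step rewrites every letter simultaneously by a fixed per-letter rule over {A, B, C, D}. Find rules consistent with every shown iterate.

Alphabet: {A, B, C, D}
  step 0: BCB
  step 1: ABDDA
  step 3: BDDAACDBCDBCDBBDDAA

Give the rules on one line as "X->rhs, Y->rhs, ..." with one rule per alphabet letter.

  step 0 ⇒ step 1: BCB ⇒ A·BDD·A
    B ↦ A
    C ↦ BDD
    A ↦ CDB  (constrained at step 1)
    D ↦ A  (constrained at step 1)

A->CDB, B->A, C->BDD, D->A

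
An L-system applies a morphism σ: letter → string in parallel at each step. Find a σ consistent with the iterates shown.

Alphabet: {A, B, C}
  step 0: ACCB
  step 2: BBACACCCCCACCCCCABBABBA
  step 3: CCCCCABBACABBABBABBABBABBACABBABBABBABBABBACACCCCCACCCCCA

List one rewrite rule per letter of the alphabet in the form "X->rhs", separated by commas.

A->CA, B->CC, C->BBA

  step 2 ⇒ step 3: BBACACCCCCACCCCCABBABBA ⇒ CC·CC·CA·BBA·CA·BBA·BBA·BBA·BBA·BBA·CA·BBA·BBA·BBA·BBA·BBA·CA·CC·CC·CA·CC·CC·CA
    A ↦ CA
    B ↦ CC
    C ↦ BBA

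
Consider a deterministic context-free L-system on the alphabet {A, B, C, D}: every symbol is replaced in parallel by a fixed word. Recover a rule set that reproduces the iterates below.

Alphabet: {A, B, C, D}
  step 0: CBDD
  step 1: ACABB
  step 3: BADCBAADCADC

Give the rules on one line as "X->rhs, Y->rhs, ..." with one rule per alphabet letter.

  step 0 ⇒ step 1: CBDD ⇒ A·CA·B·B
    B ↦ CA
    C ↦ A
    D ↦ B
    A ↦ DC  (constrained at step 1)

A->DC, B->CA, C->A, D->B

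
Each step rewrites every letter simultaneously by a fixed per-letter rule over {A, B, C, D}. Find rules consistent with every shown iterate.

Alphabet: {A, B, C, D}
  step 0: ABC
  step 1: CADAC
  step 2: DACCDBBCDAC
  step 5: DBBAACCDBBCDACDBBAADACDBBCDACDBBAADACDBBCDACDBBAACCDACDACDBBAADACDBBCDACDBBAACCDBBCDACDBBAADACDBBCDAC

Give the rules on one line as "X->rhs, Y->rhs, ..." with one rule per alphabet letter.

A->C, B->A, C->DAC, D->DBB

  step 1 ⇒ step 2: CADAC ⇒ DAC·C·DBB·C·DAC
    A ↦ C
    C ↦ DAC
    D ↦ DBB
  step 0 ⇒ step 1: ABC ⇒ C·A·DAC
    B ↦ A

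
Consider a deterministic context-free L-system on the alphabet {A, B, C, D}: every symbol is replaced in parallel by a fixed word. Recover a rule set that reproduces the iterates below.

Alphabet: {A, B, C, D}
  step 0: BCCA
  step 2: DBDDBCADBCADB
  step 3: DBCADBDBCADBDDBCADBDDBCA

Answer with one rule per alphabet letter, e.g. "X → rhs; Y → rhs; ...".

  step 2 ⇒ step 3: DBDDBCADBCADB ⇒ DB·CA·DB·DB·CA·DB·D·DB·CA·DB·D·DB·CA
    A ↦ D
    B ↦ CA
    C ↦ DB
    D ↦ DB

A->D, B->CA, C->DB, D->DB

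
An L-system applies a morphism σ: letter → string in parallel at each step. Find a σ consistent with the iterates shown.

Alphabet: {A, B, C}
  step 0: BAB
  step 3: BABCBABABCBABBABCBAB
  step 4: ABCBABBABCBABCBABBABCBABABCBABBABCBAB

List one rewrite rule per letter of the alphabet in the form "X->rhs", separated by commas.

A->CB, B->AB, C->B

  step 3 ⇒ step 4: BABCBABABCBABBABCBAB ⇒ AB·CB·AB·B·AB·CB·AB·CB·AB·B·AB·CB·AB·AB·CB·AB·B·AB·CB·AB
    A ↦ CB
    B ↦ AB
    C ↦ B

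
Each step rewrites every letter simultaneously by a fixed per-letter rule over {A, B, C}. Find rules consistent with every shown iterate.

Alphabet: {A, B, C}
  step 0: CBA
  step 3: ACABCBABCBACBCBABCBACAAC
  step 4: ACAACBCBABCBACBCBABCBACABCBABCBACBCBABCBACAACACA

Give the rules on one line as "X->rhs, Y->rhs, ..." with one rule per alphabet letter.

A->AC, B->BCB, C->A

  step 3 ⇒ step 4: ACABCBABCBACBCBABCBACAAC ⇒ AC·A·AC·BCB·A·BCB·AC·BCB·A·BCB·AC·A·BCB·A·BCB·AC·BCB·A·BCB·AC·A·AC·AC·A
    A ↦ AC
    B ↦ BCB
    C ↦ A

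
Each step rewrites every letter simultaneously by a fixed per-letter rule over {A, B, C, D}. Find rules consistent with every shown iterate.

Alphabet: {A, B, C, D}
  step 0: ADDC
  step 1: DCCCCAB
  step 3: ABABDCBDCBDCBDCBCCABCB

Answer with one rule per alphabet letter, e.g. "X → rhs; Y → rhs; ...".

A->D, B->CB, C->AB, D->CC

  step 0 ⇒ step 1: ADDC ⇒ D·CC·CC·AB
    A ↦ D
    C ↦ AB
    D ↦ CC
    B ↦ CB  (constrained at step 1)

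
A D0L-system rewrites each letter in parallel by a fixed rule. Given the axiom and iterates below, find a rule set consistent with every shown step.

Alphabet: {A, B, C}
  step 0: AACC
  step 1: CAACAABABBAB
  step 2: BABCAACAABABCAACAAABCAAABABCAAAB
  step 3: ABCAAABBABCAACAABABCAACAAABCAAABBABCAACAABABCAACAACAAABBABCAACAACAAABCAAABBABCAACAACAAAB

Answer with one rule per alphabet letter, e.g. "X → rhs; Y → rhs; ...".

A->CAA, B->AB, C->BAB

  step 2 ⇒ step 3: BABCAACAABABCAACAAABCAAABABCAAAB ⇒ AB·CAA·AB·BAB·CAA·CAA·BAB·CAA·CAA·AB·CAA·AB·BAB·CAA·CAA·BAB·CAA·CAA·CAA·AB·BAB·CAA·CAA·CAA·AB·CAA·AB·BAB·CAA·CAA·CAA·AB
    A ↦ CAA
    B ↦ AB
    C ↦ BAB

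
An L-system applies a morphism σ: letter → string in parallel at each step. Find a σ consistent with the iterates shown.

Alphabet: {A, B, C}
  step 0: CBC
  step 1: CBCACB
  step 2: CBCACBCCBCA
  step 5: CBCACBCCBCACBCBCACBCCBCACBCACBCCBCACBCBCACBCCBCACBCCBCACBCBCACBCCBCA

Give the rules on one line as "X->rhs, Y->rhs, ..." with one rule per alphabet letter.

  step 1 ⇒ step 2: CBCACB ⇒ CB·CA·CB·C·CB·CA
    A ↦ C
    B ↦ CA
    C ↦ CB

A->C, B->CA, C->CB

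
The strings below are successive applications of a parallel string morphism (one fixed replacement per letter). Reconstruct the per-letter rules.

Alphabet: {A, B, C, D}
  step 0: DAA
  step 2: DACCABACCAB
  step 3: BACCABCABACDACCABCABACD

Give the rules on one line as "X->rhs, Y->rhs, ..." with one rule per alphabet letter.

  step 2 ⇒ step 3: DACCABACCAB ⇒ B·AC·CAB·CAB·AC·D·AC·CAB·CAB·AC·D
    A ↦ AC
    B ↦ D
    C ↦ CAB
    D ↦ B

A->AC, B->D, C->CAB, D->B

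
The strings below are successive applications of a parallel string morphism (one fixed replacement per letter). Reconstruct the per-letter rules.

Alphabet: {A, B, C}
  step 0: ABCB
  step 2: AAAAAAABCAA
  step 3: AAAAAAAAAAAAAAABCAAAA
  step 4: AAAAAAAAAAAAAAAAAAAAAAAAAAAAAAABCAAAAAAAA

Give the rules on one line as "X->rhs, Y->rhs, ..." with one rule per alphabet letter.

A->AA, B->A, C->BC

  step 3 ⇒ step 4: AAAAAAAAAAAAAAABCAAAA ⇒ AA·AA·AA·AA·AA·AA·AA·AA·AA·AA·AA·AA·AA·AA·AA·A·BC·AA·AA·AA·AA
    A ↦ AA
    B ↦ A
    C ↦ BC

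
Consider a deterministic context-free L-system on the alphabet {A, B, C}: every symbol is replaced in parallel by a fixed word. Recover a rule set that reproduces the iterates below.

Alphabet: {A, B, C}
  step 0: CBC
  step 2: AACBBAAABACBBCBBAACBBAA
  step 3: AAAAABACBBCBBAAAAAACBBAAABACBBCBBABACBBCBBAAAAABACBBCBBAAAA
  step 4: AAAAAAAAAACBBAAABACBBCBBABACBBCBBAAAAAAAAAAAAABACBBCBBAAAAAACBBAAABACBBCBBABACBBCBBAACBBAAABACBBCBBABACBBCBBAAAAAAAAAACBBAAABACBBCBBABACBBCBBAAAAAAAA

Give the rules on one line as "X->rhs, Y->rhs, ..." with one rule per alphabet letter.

A->AA, B->CBB, C->ABA

  step 3 ⇒ step 4: AAAAABACBBCBBAAAAAACBBAAABACBBCBBABACBBCBBAAAAABACBBCBBAAAA ⇒ AA·AA·AA·AA·AA·CBB·AA·ABA·CBB·CBB·ABA·CBB·CBB·AA·AA·AA·AA·AA·AA·ABA·CBB·CBB·AA·AA·AA·CBB·AA·ABA·CBB·CBB·ABA·CBB·CBB·AA·CBB·AA·ABA·CBB·CBB·ABA·CBB·CBB·AA·AA·AA·AA·AA·CBB·AA·ABA·CBB·CBB·ABA·CBB·CBB·AA·AA·AA·AA
    A ↦ AA
    B ↦ CBB
    C ↦ ABA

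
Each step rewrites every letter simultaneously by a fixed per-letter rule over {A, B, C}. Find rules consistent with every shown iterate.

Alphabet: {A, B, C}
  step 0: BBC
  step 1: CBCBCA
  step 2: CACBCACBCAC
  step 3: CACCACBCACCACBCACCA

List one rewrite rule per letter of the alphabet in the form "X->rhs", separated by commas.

A->C, B->CB, C->CA

  step 2 ⇒ step 3: CACBCACBCAC ⇒ CA·C·CA·CB·CA·C·CA·CB·CA·C·CA
    A ↦ C
    B ↦ CB
    C ↦ CA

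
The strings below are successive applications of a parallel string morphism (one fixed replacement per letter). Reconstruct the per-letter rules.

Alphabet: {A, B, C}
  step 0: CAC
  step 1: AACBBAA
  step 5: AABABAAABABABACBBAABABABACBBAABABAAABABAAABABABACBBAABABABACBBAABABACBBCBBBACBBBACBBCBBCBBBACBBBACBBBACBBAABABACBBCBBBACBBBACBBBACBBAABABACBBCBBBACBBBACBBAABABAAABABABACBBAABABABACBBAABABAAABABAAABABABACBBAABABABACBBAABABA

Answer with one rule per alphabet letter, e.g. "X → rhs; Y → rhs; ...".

  step 0 ⇒ step 1: CAC ⇒ AA·CBB·AA
    A ↦ CBB
    C ↦ AA
    B ↦ BA  (constrained at step 1)

A->CBB, B->BA, C->AA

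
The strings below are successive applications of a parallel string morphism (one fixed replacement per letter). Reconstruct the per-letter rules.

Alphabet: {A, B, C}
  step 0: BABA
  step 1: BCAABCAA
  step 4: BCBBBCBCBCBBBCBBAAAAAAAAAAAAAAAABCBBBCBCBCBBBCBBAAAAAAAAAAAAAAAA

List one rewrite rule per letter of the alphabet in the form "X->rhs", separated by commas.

A->AA, B->BC, C->BB

  step 0 ⇒ step 1: BABA ⇒ BC·AA·BC·AA
    A ↦ AA
    B ↦ BC
    C ↦ BB  (constrained at step 1)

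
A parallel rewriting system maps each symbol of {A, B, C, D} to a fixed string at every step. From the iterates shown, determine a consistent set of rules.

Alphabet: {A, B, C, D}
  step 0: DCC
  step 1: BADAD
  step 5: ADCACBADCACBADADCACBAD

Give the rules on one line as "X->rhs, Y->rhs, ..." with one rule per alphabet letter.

A->C, B->CA, C->AD, D->B

  step 0 ⇒ step 1: DCC ⇒ B·AD·AD
    C ↦ AD
    D ↦ B
    A ↦ C  (constrained at step 1)
    B ↦ CA  (constrained at step 1)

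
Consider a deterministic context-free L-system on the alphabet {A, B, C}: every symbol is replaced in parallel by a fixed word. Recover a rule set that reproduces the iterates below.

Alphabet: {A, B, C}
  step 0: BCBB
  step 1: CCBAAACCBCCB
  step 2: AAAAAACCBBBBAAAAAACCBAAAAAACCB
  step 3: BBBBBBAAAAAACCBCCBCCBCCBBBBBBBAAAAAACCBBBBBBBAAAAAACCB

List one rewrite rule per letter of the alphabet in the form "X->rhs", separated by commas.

  step 2 ⇒ step 3: AAAAAACCBBBBAAAAAACCBAAAAAACCB ⇒ B·B·B·B·B·B·AAA·AAA·CCB·CCB·CCB·CCB·B·B·B·B·B·B·AAA·AAA·CCB·B·B·B·B·B·B·AAA·AAA·CCB
    A ↦ B
    B ↦ CCB
    C ↦ AAA

A->B, B->CCB, C->AAA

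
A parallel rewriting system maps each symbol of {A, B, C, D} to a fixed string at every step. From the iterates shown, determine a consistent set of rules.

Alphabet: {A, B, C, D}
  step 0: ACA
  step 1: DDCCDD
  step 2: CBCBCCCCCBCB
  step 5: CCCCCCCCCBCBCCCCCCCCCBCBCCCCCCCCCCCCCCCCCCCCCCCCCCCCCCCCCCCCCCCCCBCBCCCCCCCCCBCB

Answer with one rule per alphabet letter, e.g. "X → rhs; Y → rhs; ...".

A->DD, B->A, C->CC, D->CB

  step 1 ⇒ step 2: DDCCDD ⇒ CB·CB·CC·CC·CB·CB
    C ↦ CC
    D ↦ CB
  step 0 ⇒ step 1: ACA ⇒ DD·CC·DD
    A ↦ DD
    B ↦ A  (constrained at step 2)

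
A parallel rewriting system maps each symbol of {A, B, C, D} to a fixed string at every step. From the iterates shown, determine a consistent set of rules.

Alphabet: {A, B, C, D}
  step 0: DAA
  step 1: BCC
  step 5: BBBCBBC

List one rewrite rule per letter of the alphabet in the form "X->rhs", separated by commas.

  step 0 ⇒ step 1: DAA ⇒ B·C·C
    A ↦ C
    D ↦ B
    B ↦ D  (constrained at step 1)
    C ↦ DA  (constrained at step 1)

A->C, B->D, C->DA, D->B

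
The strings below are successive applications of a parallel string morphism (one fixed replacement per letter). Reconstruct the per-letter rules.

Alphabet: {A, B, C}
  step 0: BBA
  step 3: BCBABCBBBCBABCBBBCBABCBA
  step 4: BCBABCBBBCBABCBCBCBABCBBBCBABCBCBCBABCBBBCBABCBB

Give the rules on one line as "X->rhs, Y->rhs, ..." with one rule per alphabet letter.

A->BB, B->BC, C->BA

  step 3 ⇒ step 4: BCBABCBBBCBABCBBBCBABCBA ⇒ BC·BA·BC·BB·BC·BA·BC·BC·BC·BA·BC·BB·BC·BA·BC·BC·BC·BA·BC·BB·BC·BA·BC·BB
    A ↦ BB
    B ↦ BC
    C ↦ BA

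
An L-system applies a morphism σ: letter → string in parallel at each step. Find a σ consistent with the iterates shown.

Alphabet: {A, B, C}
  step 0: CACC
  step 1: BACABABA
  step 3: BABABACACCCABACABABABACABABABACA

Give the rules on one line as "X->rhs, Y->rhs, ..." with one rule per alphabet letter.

  step 0 ⇒ step 1: CACC ⇒ BA·CA·BA·BA
    A ↦ CA
    C ↦ BA
    B ↦ CC  (constrained at step 1)

A->CA, B->CC, C->BA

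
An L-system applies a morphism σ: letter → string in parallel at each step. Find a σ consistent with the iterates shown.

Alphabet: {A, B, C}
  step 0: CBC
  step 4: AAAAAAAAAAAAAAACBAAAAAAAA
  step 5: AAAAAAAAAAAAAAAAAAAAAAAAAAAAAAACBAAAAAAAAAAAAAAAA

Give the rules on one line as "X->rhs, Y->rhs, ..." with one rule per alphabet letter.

  step 4 ⇒ step 5: AAAAAAAAAAAAAAACBAAAAAAAA ⇒ AA·AA·AA·AA·AA·AA·AA·AA·AA·AA·AA·AA·AA·AA·AA·A·CB·AA·AA·AA·AA·AA·AA·AA·AA
    A ↦ AA
    B ↦ CB
    C ↦ A

A->AA, B->CB, C->A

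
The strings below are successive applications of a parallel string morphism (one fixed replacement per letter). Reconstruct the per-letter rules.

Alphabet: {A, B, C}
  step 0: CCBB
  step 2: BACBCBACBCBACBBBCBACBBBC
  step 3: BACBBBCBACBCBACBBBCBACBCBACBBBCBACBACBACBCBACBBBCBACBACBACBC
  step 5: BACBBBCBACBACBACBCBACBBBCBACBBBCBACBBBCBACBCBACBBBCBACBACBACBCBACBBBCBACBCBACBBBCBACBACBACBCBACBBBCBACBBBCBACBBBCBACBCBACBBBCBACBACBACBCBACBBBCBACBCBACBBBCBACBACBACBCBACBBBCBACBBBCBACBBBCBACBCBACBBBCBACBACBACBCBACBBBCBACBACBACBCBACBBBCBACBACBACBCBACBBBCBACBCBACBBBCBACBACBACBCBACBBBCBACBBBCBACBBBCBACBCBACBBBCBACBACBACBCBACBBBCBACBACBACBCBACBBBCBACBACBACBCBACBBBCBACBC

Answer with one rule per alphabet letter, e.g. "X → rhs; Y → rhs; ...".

A->BB, B->BAC, C->BC

  step 2 ⇒ step 3: BACBCBACBCBACBBBCBACBBBC ⇒ BAC·BB·BC·BAC·BC·BAC·BB·BC·BAC·BC·BAC·BB·BC·BAC·BAC·BAC·BC·BAC·BB·BC·BAC·BAC·BAC·BC
    A ↦ BB
    B ↦ BAC
    C ↦ BC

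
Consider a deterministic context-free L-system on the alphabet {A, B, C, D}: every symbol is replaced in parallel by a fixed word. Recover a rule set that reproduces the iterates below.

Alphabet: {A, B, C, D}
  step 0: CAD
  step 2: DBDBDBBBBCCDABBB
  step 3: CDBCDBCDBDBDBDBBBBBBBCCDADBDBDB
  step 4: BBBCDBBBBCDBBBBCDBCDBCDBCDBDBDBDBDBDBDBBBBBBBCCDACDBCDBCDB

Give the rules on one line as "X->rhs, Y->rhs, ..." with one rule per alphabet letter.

A->CDA, B->DB, C->BBB, D->C

  step 3 ⇒ step 4: CDBCDBCDBDBDBDBBBBBBBCCDADBDBDB ⇒ BBB·C·DB·BBB·C·DB·BBB·C·DB·C·DB·C·DB·C·DB·DB·DB·DB·DB·DB·DB·BBB·BBB·C·CDA·C·DB·C·DB·C·DB
    A ↦ CDA
    B ↦ DB
    C ↦ BBB
    D ↦ C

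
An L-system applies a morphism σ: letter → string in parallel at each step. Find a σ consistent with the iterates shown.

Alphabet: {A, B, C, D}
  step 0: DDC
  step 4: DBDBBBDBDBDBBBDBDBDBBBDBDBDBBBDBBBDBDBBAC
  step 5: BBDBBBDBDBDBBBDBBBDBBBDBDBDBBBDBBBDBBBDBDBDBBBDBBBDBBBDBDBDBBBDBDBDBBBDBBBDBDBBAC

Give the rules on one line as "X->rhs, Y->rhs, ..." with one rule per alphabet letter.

A->B, B->DB, C->AC, D->BB

  step 4 ⇒ step 5: DBDBBBDBDBDBBBDBDBDBBBDBDBDBBBDBBBDBDBBAC ⇒ BB·DB·BB·DB·DB·DB·BB·DB·BB·DB·BB·DB·DB·DB·BB·DB·BB·DB·BB·DB·DB·DB·BB·DB·BB·DB·BB·DB·DB·DB·BB·DB·DB·DB·BB·DB·BB·DB·DB·B·AC
    A ↦ B
    B ↦ DB
    C ↦ AC
    D ↦ BB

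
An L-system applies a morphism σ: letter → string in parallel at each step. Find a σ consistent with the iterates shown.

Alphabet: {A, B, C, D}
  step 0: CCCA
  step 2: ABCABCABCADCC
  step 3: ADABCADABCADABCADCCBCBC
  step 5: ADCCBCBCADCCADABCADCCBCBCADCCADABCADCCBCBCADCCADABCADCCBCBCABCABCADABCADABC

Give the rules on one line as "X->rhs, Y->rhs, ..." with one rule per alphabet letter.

A->AD, B->A, C->BC, D->CC

  step 2 ⇒ step 3: ABCABCABCADCC ⇒ AD·A·BC·AD·A·BC·AD·A·BC·AD·CC·BC·BC
    A ↦ AD
    B ↦ A
    C ↦ BC
    D ↦ CC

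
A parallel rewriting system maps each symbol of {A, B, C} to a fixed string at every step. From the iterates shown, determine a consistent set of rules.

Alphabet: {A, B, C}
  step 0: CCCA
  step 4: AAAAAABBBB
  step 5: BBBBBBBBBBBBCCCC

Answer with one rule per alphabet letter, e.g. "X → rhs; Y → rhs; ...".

A->BB, B->C, C->A

  step 4 ⇒ step 5: AAAAAABBBB ⇒ BB·BB·BB·BB·BB·BB·C·C·C·C
    A ↦ BB
    B ↦ C
    C ↦ A  (constrained at step 0)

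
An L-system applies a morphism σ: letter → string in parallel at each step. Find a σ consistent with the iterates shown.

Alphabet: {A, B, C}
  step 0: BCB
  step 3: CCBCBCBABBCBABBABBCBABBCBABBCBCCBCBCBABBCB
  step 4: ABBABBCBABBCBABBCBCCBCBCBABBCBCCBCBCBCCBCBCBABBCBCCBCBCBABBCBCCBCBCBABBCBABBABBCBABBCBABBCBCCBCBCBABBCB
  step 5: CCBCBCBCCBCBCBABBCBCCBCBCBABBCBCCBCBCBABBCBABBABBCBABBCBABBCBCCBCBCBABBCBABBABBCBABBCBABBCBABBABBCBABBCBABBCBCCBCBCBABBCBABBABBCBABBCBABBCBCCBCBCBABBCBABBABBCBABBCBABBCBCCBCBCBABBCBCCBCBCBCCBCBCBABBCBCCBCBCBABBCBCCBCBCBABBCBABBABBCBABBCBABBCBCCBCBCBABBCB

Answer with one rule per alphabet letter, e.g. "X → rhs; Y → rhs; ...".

  step 4 ⇒ step 5: ABBABBCBABBCBABBCBCCBCBCBABBCBCCBCBCBCCBCBCBABBCBCCBCBCBABBCBCCBCBCBABBCBABBABBCBABBCBABBCBCCBCBCBABBCB ⇒ CCB·CB·CB·CCB·CB·CB·ABB·CB·CCB·CB·CB·ABB·CB·CCB·CB·CB·ABB·CB·ABB·ABB·CB·ABB·CB·ABB·CB·CCB·CB·CB·ABB·CB·ABB·ABB·CB·ABB·CB·ABB·CB·ABB·ABB·CB·ABB·CB·ABB·CB·CCB·CB·CB·ABB·CB·ABB·ABB·CB·ABB·CB·ABB·CB·CCB·CB·CB·ABB·CB·ABB·ABB·CB·ABB·CB·ABB·CB·CCB·CB·CB·ABB·CB·CCB·CB·CB·CCB·CB·CB·ABB·CB·CCB·CB·CB·ABB·CB·CCB·CB·CB·ABB·CB·ABB·ABB·CB·ABB·CB·ABB·CB·CCB·CB·CB·ABB·CB
    A ↦ CCB
    B ↦ CB
    C ↦ ABB

A->CCB, B->CB, C->ABB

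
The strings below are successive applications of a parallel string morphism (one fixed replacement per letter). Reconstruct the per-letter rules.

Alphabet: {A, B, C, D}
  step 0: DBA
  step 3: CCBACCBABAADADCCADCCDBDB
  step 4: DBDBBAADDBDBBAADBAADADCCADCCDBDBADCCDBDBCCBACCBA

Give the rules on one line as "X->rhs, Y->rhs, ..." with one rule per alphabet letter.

  step 3 ⇒ step 4: CCBACCBABAADADCCADCCDBDB ⇒ DB·DB·BA·AD·DB·DB·BA·AD·BA·AD·AD·CC·AD·CC·DB·DB·AD·CC·DB·DB·CC·BA·CC·BA
    A ↦ AD
    B ↦ BA
    C ↦ DB
    D ↦ CC

A->AD, B->BA, C->DB, D->CC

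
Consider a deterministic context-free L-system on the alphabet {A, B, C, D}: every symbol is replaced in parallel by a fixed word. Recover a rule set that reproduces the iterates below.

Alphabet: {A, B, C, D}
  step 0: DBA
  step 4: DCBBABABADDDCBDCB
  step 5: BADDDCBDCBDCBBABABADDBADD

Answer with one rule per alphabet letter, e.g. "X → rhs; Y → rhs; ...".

A->CB, B->D, C->D, D->BA

  step 4 ⇒ step 5: DCBBABABADDDCBDCB ⇒ BA·D·D·D·CB·D·CB·D·CB·BA·BA·BA·D·D·BA·D·D
    A ↦ CB
    B ↦ D
    C ↦ D
    D ↦ BA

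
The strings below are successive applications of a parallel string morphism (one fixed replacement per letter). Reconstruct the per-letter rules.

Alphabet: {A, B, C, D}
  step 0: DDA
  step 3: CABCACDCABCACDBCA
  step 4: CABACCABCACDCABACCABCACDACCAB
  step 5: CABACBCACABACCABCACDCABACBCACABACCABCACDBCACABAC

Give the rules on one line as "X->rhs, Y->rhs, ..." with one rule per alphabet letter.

A->B, B->AC, C->CA, D->CD

  step 4 ⇒ step 5: CABACCABCACDCABACCABCACDACCAB ⇒ CA·B·AC·B·CA·CA·B·AC·CA·B·CA·CD·CA·B·AC·B·CA·CA·B·AC·CA·B·CA·CD·B·CA·CA·B·AC
    A ↦ B
    B ↦ AC
    C ↦ CA
    D ↦ CD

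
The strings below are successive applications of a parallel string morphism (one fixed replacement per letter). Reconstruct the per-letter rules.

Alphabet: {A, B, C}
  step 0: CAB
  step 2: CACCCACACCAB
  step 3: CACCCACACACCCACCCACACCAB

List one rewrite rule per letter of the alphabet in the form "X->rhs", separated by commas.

  step 2 ⇒ step 3: CACCCACACCAB ⇒ CA·CC·CA·CA·CA·CC·CA·CC·CA·CA·CC·AB
    A ↦ CC
    B ↦ AB
    C ↦ CA

A->CC, B->AB, C->CA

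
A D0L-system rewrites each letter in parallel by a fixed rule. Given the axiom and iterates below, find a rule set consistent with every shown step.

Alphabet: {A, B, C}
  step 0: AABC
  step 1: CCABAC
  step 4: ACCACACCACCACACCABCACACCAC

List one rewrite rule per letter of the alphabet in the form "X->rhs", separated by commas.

  step 0 ⇒ step 1: AABC ⇒ C·C·AB·AC
    A ↦ C
    B ↦ AB
    C ↦ AC

A->C, B->AB, C->AC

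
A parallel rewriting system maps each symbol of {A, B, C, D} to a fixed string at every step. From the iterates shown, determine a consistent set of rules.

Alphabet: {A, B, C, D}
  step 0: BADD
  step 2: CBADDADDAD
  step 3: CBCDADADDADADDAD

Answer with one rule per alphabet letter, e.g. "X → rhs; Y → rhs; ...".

  step 2 ⇒ step 3: CBADDADDAD ⇒ CB·C·D·AD·AD·D·AD·AD·D·AD
    A ↦ D
    B ↦ C
    C ↦ CB
    D ↦ AD

A->D, B->C, C->CB, D->AD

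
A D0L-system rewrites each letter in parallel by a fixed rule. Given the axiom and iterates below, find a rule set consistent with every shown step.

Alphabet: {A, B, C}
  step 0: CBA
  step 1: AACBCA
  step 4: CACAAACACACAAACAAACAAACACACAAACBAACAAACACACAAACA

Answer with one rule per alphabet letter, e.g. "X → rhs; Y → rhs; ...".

  step 0 ⇒ step 1: CBA ⇒ AA·CB·CA
    A ↦ CA
    B ↦ CB
    C ↦ AA

A->CA, B->CB, C->AA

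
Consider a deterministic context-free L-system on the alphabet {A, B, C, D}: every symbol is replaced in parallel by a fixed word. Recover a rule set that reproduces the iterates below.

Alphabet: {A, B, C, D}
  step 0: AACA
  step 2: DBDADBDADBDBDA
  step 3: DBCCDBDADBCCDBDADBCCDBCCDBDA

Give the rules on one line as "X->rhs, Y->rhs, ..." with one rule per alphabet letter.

  step 2 ⇒ step 3: DBDADBDADBDBDA ⇒ DB·CC·DB·DA·DB·CC·DB·DA·DB·CC·DB·CC·DB·DA
    A ↦ DA
    B ↦ CC
    D ↦ DB
    C ↦ D  (constrained at step 0)

A->DA, B->CC, C->D, D->DB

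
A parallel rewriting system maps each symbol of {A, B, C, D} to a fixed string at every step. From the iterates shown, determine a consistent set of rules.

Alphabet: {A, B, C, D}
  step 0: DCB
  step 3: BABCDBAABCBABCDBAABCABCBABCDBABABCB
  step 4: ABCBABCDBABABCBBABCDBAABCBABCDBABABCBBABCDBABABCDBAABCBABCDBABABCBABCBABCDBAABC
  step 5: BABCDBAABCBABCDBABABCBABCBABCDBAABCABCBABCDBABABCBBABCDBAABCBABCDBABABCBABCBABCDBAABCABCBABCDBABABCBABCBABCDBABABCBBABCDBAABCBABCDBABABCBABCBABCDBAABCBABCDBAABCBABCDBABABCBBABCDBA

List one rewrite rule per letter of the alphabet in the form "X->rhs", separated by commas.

  step 4 ⇒ step 5: ABCBABCDBABABCBBABCDBAABCBABCDBABABCBBABCDBABABCDBAABCBABCDBABABCBABCBABCDBAABC ⇒ B·ABC·DBA·ABC·B·ABC·DBA·B·ABC·B·ABC·B·ABC·DBA·ABC·ABC·B·ABC·DBA·B·ABC·B·B·ABC·DBA·ABC·B·ABC·DBA·B·ABC·B·ABC·B·ABC·DBA·ABC·ABC·B·ABC·DBA·B·ABC·B·ABC·B·ABC·DBA·B·ABC·B·B·ABC·DBA·ABC·B·ABC·DBA·B·ABC·B·ABC·B·ABC·DBA·ABC·B·ABC·DBA·ABC·B·ABC·DBA·B·ABC·B·B·ABC·DBA
    A ↦ B
    B ↦ ABC
    C ↦ DBA
    D ↦ B

A->B, B->ABC, C->DBA, D->B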